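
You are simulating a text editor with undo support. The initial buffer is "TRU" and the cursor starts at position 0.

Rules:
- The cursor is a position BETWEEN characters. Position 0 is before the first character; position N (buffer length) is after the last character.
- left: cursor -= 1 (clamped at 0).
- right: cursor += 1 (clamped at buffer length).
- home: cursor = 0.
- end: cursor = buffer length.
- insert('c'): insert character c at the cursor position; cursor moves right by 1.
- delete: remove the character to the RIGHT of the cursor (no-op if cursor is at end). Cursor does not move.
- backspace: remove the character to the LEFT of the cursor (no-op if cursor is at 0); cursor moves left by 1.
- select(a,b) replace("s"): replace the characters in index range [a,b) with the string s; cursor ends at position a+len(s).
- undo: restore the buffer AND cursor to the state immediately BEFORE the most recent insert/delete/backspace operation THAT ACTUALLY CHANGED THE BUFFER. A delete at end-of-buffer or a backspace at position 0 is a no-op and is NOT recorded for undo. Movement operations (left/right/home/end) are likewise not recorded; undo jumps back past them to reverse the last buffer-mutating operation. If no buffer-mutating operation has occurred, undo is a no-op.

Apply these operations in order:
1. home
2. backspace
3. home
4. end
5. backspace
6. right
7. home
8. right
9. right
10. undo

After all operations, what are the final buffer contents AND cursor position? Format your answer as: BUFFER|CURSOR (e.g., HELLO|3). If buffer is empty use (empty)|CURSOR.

Answer: TRU|3

Derivation:
After op 1 (home): buf='TRU' cursor=0
After op 2 (backspace): buf='TRU' cursor=0
After op 3 (home): buf='TRU' cursor=0
After op 4 (end): buf='TRU' cursor=3
After op 5 (backspace): buf='TR' cursor=2
After op 6 (right): buf='TR' cursor=2
After op 7 (home): buf='TR' cursor=0
After op 8 (right): buf='TR' cursor=1
After op 9 (right): buf='TR' cursor=2
After op 10 (undo): buf='TRU' cursor=3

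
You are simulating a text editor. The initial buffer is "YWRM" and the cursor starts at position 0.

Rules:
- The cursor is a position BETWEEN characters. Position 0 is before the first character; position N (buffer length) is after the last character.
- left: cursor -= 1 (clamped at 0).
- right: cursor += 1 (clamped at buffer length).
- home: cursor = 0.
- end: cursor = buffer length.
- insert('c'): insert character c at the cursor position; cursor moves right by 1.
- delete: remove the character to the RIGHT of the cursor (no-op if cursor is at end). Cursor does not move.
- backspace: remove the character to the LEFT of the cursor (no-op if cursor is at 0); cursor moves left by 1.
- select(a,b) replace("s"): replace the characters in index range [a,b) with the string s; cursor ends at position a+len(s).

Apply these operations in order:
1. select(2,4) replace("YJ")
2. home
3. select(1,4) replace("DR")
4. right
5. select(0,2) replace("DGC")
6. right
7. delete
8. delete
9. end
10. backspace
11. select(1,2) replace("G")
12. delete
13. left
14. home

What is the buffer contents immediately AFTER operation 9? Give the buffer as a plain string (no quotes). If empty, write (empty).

Answer: DGCR

Derivation:
After op 1 (select(2,4) replace("YJ")): buf='YWYJ' cursor=4
After op 2 (home): buf='YWYJ' cursor=0
After op 3 (select(1,4) replace("DR")): buf='YDR' cursor=3
After op 4 (right): buf='YDR' cursor=3
After op 5 (select(0,2) replace("DGC")): buf='DGCR' cursor=3
After op 6 (right): buf='DGCR' cursor=4
After op 7 (delete): buf='DGCR' cursor=4
After op 8 (delete): buf='DGCR' cursor=4
After op 9 (end): buf='DGCR' cursor=4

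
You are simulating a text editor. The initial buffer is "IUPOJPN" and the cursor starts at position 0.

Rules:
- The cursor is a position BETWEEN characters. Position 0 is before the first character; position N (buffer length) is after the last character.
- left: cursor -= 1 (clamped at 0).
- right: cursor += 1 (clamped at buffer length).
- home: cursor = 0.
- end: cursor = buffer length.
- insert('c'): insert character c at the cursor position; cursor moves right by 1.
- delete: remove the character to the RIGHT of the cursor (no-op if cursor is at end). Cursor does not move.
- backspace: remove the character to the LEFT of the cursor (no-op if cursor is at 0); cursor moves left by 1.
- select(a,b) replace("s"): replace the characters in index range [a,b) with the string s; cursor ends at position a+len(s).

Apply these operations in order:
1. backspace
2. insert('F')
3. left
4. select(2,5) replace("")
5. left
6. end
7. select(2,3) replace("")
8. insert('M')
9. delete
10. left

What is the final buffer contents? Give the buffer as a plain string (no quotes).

Answer: FIMN

Derivation:
After op 1 (backspace): buf='IUPOJPN' cursor=0
After op 2 (insert('F')): buf='FIUPOJPN' cursor=1
After op 3 (left): buf='FIUPOJPN' cursor=0
After op 4 (select(2,5) replace("")): buf='FIJPN' cursor=2
After op 5 (left): buf='FIJPN' cursor=1
After op 6 (end): buf='FIJPN' cursor=5
After op 7 (select(2,3) replace("")): buf='FIPN' cursor=2
After op 8 (insert('M')): buf='FIMPN' cursor=3
After op 9 (delete): buf='FIMN' cursor=3
After op 10 (left): buf='FIMN' cursor=2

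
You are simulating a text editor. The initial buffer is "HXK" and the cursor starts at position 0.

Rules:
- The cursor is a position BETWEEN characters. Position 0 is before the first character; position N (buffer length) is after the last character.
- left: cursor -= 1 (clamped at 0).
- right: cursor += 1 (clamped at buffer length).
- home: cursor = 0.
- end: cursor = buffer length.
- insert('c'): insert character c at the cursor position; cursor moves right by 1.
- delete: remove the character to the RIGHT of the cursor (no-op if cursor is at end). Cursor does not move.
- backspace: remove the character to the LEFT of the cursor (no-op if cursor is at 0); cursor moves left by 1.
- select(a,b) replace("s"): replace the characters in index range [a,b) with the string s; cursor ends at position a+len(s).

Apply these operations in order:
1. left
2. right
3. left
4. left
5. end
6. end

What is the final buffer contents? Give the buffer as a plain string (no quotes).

After op 1 (left): buf='HXK' cursor=0
After op 2 (right): buf='HXK' cursor=1
After op 3 (left): buf='HXK' cursor=0
After op 4 (left): buf='HXK' cursor=0
After op 5 (end): buf='HXK' cursor=3
After op 6 (end): buf='HXK' cursor=3

Answer: HXK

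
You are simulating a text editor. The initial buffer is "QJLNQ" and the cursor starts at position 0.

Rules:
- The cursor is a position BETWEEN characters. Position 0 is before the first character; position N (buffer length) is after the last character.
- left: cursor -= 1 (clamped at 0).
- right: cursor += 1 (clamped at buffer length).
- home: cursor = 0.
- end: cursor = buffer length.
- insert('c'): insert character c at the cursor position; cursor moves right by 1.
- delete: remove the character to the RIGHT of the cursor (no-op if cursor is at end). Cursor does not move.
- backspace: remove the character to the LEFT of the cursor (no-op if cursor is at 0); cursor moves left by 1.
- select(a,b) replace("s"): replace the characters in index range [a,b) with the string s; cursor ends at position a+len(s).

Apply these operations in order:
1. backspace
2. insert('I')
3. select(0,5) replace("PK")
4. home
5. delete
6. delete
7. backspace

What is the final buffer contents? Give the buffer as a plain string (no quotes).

After op 1 (backspace): buf='QJLNQ' cursor=0
After op 2 (insert('I')): buf='IQJLNQ' cursor=1
After op 3 (select(0,5) replace("PK")): buf='PKQ' cursor=2
After op 4 (home): buf='PKQ' cursor=0
After op 5 (delete): buf='KQ' cursor=0
After op 6 (delete): buf='Q' cursor=0
After op 7 (backspace): buf='Q' cursor=0

Answer: Q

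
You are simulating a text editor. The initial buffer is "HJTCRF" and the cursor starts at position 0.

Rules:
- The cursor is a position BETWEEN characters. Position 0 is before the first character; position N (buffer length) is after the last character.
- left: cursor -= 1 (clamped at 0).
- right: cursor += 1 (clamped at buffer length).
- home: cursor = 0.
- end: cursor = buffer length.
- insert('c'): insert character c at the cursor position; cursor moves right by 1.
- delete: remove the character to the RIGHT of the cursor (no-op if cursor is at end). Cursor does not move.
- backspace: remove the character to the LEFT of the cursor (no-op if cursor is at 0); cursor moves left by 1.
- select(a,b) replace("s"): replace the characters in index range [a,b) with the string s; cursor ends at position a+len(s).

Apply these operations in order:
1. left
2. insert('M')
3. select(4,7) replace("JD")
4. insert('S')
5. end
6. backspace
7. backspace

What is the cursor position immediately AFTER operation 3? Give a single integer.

Answer: 6

Derivation:
After op 1 (left): buf='HJTCRF' cursor=0
After op 2 (insert('M')): buf='MHJTCRF' cursor=1
After op 3 (select(4,7) replace("JD")): buf='MHJTJD' cursor=6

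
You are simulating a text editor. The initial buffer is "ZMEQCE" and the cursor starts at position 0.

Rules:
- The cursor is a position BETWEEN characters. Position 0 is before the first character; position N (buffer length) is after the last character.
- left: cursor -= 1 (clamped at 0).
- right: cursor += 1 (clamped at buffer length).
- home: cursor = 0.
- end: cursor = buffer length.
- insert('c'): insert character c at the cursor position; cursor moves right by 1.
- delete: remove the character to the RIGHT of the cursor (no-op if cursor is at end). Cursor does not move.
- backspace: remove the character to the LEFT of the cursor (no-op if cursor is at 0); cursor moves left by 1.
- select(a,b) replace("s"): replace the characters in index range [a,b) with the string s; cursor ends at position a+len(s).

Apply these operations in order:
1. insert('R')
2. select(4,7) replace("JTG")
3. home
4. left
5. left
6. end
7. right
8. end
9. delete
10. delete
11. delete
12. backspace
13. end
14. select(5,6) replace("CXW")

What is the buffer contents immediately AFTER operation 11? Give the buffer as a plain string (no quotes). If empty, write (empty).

After op 1 (insert('R')): buf='RZMEQCE' cursor=1
After op 2 (select(4,7) replace("JTG")): buf='RZMEJTG' cursor=7
After op 3 (home): buf='RZMEJTG' cursor=0
After op 4 (left): buf='RZMEJTG' cursor=0
After op 5 (left): buf='RZMEJTG' cursor=0
After op 6 (end): buf='RZMEJTG' cursor=7
After op 7 (right): buf='RZMEJTG' cursor=7
After op 8 (end): buf='RZMEJTG' cursor=7
After op 9 (delete): buf='RZMEJTG' cursor=7
After op 10 (delete): buf='RZMEJTG' cursor=7
After op 11 (delete): buf='RZMEJTG' cursor=7

Answer: RZMEJTG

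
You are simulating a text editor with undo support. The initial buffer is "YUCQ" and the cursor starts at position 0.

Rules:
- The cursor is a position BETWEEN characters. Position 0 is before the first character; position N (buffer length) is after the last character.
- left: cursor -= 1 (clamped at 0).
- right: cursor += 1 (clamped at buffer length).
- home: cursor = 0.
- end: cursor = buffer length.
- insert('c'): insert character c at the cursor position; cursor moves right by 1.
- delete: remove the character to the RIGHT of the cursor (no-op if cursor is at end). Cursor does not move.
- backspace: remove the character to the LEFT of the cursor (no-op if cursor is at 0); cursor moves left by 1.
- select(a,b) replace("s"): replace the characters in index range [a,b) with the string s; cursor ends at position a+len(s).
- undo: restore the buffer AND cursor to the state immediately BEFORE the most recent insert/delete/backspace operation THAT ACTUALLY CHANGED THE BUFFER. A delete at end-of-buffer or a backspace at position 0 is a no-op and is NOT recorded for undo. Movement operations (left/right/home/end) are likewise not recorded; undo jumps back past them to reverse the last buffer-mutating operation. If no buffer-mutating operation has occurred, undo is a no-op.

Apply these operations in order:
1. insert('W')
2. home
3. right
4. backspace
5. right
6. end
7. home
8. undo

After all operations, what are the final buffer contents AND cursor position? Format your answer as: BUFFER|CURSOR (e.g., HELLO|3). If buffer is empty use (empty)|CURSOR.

Answer: WYUCQ|1

Derivation:
After op 1 (insert('W')): buf='WYUCQ' cursor=1
After op 2 (home): buf='WYUCQ' cursor=0
After op 3 (right): buf='WYUCQ' cursor=1
After op 4 (backspace): buf='YUCQ' cursor=0
After op 5 (right): buf='YUCQ' cursor=1
After op 6 (end): buf='YUCQ' cursor=4
After op 7 (home): buf='YUCQ' cursor=0
After op 8 (undo): buf='WYUCQ' cursor=1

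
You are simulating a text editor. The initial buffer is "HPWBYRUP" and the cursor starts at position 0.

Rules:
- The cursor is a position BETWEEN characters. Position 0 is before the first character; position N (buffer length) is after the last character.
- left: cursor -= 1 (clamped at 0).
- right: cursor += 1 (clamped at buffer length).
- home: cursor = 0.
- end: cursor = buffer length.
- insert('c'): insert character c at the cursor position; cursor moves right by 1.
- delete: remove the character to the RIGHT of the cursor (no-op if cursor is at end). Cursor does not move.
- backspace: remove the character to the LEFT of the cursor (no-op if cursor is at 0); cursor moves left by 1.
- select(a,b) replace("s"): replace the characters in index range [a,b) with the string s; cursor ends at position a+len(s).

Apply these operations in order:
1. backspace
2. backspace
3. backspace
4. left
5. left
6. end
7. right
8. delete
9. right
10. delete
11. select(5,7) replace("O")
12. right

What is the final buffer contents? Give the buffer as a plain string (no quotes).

After op 1 (backspace): buf='HPWBYRUP' cursor=0
After op 2 (backspace): buf='HPWBYRUP' cursor=0
After op 3 (backspace): buf='HPWBYRUP' cursor=0
After op 4 (left): buf='HPWBYRUP' cursor=0
After op 5 (left): buf='HPWBYRUP' cursor=0
After op 6 (end): buf='HPWBYRUP' cursor=8
After op 7 (right): buf='HPWBYRUP' cursor=8
After op 8 (delete): buf='HPWBYRUP' cursor=8
After op 9 (right): buf='HPWBYRUP' cursor=8
After op 10 (delete): buf='HPWBYRUP' cursor=8
After op 11 (select(5,7) replace("O")): buf='HPWBYOP' cursor=6
After op 12 (right): buf='HPWBYOP' cursor=7

Answer: HPWBYOP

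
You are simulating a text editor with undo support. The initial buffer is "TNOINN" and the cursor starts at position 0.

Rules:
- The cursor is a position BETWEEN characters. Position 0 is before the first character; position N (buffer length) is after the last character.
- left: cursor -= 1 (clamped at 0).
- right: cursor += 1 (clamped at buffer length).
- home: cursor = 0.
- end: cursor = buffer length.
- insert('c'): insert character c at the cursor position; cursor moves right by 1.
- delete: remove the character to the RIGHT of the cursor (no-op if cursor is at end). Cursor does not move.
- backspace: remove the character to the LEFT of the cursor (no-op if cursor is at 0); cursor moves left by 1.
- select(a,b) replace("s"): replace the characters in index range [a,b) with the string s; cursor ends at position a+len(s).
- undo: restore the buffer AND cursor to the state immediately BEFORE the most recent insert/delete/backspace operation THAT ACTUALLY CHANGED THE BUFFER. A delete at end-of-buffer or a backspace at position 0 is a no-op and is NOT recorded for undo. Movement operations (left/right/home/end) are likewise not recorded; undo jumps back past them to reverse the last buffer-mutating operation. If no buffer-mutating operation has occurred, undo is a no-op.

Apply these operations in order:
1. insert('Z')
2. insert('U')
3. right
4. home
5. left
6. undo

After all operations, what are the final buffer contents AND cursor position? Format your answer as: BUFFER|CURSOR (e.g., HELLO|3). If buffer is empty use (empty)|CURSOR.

Answer: ZTNOINN|1

Derivation:
After op 1 (insert('Z')): buf='ZTNOINN' cursor=1
After op 2 (insert('U')): buf='ZUTNOINN' cursor=2
After op 3 (right): buf='ZUTNOINN' cursor=3
After op 4 (home): buf='ZUTNOINN' cursor=0
After op 5 (left): buf='ZUTNOINN' cursor=0
After op 6 (undo): buf='ZTNOINN' cursor=1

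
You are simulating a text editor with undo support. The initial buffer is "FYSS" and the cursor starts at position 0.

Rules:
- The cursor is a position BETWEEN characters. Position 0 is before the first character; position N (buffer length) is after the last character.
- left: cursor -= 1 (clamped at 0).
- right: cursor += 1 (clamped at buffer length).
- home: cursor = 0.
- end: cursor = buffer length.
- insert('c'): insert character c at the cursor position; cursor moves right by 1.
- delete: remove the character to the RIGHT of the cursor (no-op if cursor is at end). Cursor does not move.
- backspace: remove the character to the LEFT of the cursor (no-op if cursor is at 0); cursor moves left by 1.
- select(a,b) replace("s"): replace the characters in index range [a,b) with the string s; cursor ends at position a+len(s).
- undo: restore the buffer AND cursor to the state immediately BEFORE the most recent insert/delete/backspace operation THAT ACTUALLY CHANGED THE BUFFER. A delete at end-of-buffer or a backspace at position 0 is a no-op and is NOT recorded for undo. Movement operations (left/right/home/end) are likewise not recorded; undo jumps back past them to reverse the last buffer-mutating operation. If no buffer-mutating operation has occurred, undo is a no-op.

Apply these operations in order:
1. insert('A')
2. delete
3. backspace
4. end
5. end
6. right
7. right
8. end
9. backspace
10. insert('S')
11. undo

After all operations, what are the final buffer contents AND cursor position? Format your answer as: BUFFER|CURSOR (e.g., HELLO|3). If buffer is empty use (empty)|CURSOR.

After op 1 (insert('A')): buf='AFYSS' cursor=1
After op 2 (delete): buf='AYSS' cursor=1
After op 3 (backspace): buf='YSS' cursor=0
After op 4 (end): buf='YSS' cursor=3
After op 5 (end): buf='YSS' cursor=3
After op 6 (right): buf='YSS' cursor=3
After op 7 (right): buf='YSS' cursor=3
After op 8 (end): buf='YSS' cursor=3
After op 9 (backspace): buf='YS' cursor=2
After op 10 (insert('S')): buf='YSS' cursor=3
After op 11 (undo): buf='YS' cursor=2

Answer: YS|2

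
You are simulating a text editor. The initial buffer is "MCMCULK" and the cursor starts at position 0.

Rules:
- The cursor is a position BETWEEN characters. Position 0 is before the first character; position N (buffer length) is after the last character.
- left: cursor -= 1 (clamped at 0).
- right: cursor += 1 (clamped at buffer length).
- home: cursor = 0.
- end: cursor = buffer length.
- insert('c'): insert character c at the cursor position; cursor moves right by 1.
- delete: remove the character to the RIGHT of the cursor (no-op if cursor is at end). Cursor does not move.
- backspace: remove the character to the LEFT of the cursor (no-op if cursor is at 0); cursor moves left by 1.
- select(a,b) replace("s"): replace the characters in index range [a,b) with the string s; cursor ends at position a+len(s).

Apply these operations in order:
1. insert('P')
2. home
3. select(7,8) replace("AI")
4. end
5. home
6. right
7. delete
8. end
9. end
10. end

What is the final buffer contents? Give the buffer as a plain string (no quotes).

Answer: PCMCULAI

Derivation:
After op 1 (insert('P')): buf='PMCMCULK' cursor=1
After op 2 (home): buf='PMCMCULK' cursor=0
After op 3 (select(7,8) replace("AI")): buf='PMCMCULAI' cursor=9
After op 4 (end): buf='PMCMCULAI' cursor=9
After op 5 (home): buf='PMCMCULAI' cursor=0
After op 6 (right): buf='PMCMCULAI' cursor=1
After op 7 (delete): buf='PCMCULAI' cursor=1
After op 8 (end): buf='PCMCULAI' cursor=8
After op 9 (end): buf='PCMCULAI' cursor=8
After op 10 (end): buf='PCMCULAI' cursor=8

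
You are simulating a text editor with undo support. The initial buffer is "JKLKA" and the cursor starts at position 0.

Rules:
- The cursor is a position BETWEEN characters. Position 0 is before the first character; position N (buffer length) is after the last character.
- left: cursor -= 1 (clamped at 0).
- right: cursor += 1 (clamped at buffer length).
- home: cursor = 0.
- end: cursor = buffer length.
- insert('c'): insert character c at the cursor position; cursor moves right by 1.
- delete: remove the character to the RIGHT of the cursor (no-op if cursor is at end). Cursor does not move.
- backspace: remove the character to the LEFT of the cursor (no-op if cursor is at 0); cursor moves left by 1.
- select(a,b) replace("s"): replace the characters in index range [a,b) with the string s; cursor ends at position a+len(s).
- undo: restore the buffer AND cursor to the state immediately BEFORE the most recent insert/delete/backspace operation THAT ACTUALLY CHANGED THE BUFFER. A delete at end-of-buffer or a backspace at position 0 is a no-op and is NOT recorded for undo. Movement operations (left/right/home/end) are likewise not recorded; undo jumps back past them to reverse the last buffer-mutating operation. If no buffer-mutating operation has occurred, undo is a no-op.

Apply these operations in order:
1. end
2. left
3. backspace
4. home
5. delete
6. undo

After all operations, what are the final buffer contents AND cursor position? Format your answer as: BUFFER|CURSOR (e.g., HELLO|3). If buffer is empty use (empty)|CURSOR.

Answer: JKLA|0

Derivation:
After op 1 (end): buf='JKLKA' cursor=5
After op 2 (left): buf='JKLKA' cursor=4
After op 3 (backspace): buf='JKLA' cursor=3
After op 4 (home): buf='JKLA' cursor=0
After op 5 (delete): buf='KLA' cursor=0
After op 6 (undo): buf='JKLA' cursor=0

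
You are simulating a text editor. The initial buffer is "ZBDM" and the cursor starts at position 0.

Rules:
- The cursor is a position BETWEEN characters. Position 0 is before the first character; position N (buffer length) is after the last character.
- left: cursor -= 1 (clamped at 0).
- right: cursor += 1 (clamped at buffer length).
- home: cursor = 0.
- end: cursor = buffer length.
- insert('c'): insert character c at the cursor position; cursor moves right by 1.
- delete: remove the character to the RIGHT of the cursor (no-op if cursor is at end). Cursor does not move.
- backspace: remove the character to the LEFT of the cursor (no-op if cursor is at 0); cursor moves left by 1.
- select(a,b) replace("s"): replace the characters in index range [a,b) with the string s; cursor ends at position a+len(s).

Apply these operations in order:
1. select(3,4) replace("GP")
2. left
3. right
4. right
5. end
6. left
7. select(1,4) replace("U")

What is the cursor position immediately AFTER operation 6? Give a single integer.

After op 1 (select(3,4) replace("GP")): buf='ZBDGP' cursor=5
After op 2 (left): buf='ZBDGP' cursor=4
After op 3 (right): buf='ZBDGP' cursor=5
After op 4 (right): buf='ZBDGP' cursor=5
After op 5 (end): buf='ZBDGP' cursor=5
After op 6 (left): buf='ZBDGP' cursor=4

Answer: 4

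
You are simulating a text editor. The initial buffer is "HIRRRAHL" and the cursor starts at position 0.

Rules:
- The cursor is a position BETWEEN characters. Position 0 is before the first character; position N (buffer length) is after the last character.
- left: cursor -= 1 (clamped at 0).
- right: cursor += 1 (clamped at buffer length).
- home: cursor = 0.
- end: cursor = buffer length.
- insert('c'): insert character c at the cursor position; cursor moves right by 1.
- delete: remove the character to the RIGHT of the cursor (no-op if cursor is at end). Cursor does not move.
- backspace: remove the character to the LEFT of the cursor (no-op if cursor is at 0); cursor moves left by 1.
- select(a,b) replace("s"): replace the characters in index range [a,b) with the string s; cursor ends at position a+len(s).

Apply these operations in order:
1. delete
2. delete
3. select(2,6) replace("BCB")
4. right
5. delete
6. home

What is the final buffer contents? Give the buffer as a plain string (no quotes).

After op 1 (delete): buf='IRRRAHL' cursor=0
After op 2 (delete): buf='RRRAHL' cursor=0
After op 3 (select(2,6) replace("BCB")): buf='RRBCB' cursor=5
After op 4 (right): buf='RRBCB' cursor=5
After op 5 (delete): buf='RRBCB' cursor=5
After op 6 (home): buf='RRBCB' cursor=0

Answer: RRBCB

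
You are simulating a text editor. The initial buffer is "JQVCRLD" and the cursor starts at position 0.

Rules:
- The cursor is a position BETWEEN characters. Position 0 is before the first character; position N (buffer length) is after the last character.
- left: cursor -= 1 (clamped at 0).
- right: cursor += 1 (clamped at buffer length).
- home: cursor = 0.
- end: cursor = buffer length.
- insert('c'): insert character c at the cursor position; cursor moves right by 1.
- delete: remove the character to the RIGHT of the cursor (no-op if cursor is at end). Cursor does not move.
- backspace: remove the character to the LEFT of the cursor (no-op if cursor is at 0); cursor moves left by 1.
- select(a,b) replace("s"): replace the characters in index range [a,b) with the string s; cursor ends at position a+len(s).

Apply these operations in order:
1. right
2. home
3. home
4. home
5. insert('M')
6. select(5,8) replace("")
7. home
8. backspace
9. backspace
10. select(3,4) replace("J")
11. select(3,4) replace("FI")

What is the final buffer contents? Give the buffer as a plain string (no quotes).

Answer: MJQFIC

Derivation:
After op 1 (right): buf='JQVCRLD' cursor=1
After op 2 (home): buf='JQVCRLD' cursor=0
After op 3 (home): buf='JQVCRLD' cursor=0
After op 4 (home): buf='JQVCRLD' cursor=0
After op 5 (insert('M')): buf='MJQVCRLD' cursor=1
After op 6 (select(5,8) replace("")): buf='MJQVC' cursor=5
After op 7 (home): buf='MJQVC' cursor=0
After op 8 (backspace): buf='MJQVC' cursor=0
After op 9 (backspace): buf='MJQVC' cursor=0
After op 10 (select(3,4) replace("J")): buf='MJQJC' cursor=4
After op 11 (select(3,4) replace("FI")): buf='MJQFIC' cursor=5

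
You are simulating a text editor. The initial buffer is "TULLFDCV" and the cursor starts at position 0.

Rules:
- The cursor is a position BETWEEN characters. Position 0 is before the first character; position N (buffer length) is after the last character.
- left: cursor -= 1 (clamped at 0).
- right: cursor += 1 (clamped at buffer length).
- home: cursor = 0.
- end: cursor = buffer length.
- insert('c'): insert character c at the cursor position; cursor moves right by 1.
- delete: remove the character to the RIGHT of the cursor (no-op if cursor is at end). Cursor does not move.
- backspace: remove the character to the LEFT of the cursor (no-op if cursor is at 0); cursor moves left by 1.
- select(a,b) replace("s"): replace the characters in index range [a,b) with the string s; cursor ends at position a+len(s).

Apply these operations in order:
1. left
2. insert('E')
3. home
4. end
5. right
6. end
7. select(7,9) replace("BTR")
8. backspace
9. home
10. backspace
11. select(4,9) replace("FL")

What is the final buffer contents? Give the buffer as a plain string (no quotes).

Answer: ETULFL

Derivation:
After op 1 (left): buf='TULLFDCV' cursor=0
After op 2 (insert('E')): buf='ETULLFDCV' cursor=1
After op 3 (home): buf='ETULLFDCV' cursor=0
After op 4 (end): buf='ETULLFDCV' cursor=9
After op 5 (right): buf='ETULLFDCV' cursor=9
After op 6 (end): buf='ETULLFDCV' cursor=9
After op 7 (select(7,9) replace("BTR")): buf='ETULLFDBTR' cursor=10
After op 8 (backspace): buf='ETULLFDBT' cursor=9
After op 9 (home): buf='ETULLFDBT' cursor=0
After op 10 (backspace): buf='ETULLFDBT' cursor=0
After op 11 (select(4,9) replace("FL")): buf='ETULFL' cursor=6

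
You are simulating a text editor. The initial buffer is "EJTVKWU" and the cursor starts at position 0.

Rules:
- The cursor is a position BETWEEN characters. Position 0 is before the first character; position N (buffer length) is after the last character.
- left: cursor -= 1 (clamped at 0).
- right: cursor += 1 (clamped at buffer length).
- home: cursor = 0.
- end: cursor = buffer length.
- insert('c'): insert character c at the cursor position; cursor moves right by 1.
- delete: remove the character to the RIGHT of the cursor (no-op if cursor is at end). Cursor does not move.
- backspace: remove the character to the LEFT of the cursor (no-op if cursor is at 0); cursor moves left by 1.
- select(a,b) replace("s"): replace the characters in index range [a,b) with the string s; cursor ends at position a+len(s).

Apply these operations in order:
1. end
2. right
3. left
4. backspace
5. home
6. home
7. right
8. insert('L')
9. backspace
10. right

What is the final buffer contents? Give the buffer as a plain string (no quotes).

After op 1 (end): buf='EJTVKWU' cursor=7
After op 2 (right): buf='EJTVKWU' cursor=7
After op 3 (left): buf='EJTVKWU' cursor=6
After op 4 (backspace): buf='EJTVKU' cursor=5
After op 5 (home): buf='EJTVKU' cursor=0
After op 6 (home): buf='EJTVKU' cursor=0
After op 7 (right): buf='EJTVKU' cursor=1
After op 8 (insert('L')): buf='ELJTVKU' cursor=2
After op 9 (backspace): buf='EJTVKU' cursor=1
After op 10 (right): buf='EJTVKU' cursor=2

Answer: EJTVKU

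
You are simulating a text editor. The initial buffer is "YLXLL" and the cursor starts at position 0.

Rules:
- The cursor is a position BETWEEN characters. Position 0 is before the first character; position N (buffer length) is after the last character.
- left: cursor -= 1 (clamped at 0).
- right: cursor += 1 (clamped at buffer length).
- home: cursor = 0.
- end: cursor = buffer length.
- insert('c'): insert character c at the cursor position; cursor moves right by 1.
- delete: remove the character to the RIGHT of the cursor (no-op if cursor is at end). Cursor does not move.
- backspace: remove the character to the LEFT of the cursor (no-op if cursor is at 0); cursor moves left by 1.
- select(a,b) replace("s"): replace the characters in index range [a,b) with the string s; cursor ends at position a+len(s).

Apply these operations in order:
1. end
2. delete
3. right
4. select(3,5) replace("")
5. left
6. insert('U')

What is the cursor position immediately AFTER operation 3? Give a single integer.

After op 1 (end): buf='YLXLL' cursor=5
After op 2 (delete): buf='YLXLL' cursor=5
After op 3 (right): buf='YLXLL' cursor=5

Answer: 5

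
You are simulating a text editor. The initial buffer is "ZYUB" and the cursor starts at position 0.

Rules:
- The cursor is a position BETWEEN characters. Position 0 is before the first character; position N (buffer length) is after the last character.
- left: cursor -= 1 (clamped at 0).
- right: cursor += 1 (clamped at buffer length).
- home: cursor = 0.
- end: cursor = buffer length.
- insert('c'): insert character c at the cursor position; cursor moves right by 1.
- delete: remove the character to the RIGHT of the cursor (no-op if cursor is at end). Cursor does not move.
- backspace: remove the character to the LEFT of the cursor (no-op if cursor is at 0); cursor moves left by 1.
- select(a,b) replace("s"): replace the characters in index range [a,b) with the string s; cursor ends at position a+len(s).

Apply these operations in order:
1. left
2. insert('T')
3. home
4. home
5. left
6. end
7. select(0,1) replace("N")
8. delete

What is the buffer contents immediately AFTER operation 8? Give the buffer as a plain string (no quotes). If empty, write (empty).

Answer: NYUB

Derivation:
After op 1 (left): buf='ZYUB' cursor=0
After op 2 (insert('T')): buf='TZYUB' cursor=1
After op 3 (home): buf='TZYUB' cursor=0
After op 4 (home): buf='TZYUB' cursor=0
After op 5 (left): buf='TZYUB' cursor=0
After op 6 (end): buf='TZYUB' cursor=5
After op 7 (select(0,1) replace("N")): buf='NZYUB' cursor=1
After op 8 (delete): buf='NYUB' cursor=1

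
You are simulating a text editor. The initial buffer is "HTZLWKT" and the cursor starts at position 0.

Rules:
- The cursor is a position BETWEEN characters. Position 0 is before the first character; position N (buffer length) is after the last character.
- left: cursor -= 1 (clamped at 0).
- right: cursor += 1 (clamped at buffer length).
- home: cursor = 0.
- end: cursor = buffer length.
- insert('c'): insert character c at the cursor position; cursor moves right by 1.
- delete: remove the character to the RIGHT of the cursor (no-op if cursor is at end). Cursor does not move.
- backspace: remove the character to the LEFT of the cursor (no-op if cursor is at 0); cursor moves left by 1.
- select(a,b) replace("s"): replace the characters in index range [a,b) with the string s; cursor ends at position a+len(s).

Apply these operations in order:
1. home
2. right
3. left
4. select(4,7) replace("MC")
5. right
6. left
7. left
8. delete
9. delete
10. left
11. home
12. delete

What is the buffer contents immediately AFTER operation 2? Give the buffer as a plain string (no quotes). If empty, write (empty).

Answer: HTZLWKT

Derivation:
After op 1 (home): buf='HTZLWKT' cursor=0
After op 2 (right): buf='HTZLWKT' cursor=1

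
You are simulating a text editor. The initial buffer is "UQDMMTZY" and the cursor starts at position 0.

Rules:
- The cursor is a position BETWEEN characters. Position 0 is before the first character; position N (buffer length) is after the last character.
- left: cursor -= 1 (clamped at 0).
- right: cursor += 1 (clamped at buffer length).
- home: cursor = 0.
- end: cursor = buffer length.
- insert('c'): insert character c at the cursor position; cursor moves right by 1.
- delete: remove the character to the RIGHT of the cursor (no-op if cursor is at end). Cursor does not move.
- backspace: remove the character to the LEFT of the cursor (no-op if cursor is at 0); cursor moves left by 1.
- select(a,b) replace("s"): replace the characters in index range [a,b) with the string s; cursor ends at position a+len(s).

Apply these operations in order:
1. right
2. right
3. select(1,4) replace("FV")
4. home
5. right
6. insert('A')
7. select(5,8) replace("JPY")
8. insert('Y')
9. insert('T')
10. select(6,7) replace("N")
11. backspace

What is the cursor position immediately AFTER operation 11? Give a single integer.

Answer: 6

Derivation:
After op 1 (right): buf='UQDMMTZY' cursor=1
After op 2 (right): buf='UQDMMTZY' cursor=2
After op 3 (select(1,4) replace("FV")): buf='UFVMTZY' cursor=3
After op 4 (home): buf='UFVMTZY' cursor=0
After op 5 (right): buf='UFVMTZY' cursor=1
After op 6 (insert('A')): buf='UAFVMTZY' cursor=2
After op 7 (select(5,8) replace("JPY")): buf='UAFVMJPY' cursor=8
After op 8 (insert('Y')): buf='UAFVMJPYY' cursor=9
After op 9 (insert('T')): buf='UAFVMJPYYT' cursor=10
After op 10 (select(6,7) replace("N")): buf='UAFVMJNYYT' cursor=7
After op 11 (backspace): buf='UAFVMJYYT' cursor=6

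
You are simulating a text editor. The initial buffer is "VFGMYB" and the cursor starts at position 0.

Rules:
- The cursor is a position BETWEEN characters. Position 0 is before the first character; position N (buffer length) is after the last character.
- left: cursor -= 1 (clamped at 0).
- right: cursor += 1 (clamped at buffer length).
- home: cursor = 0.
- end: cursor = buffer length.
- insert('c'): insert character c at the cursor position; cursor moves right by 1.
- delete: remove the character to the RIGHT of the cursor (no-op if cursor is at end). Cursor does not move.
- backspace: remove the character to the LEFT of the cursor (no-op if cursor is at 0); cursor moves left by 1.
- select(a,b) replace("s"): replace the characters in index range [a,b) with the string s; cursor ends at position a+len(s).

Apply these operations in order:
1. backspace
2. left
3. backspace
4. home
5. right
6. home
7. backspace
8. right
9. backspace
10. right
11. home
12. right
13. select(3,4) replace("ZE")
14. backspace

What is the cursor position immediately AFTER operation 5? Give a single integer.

After op 1 (backspace): buf='VFGMYB' cursor=0
After op 2 (left): buf='VFGMYB' cursor=0
After op 3 (backspace): buf='VFGMYB' cursor=0
After op 4 (home): buf='VFGMYB' cursor=0
After op 5 (right): buf='VFGMYB' cursor=1

Answer: 1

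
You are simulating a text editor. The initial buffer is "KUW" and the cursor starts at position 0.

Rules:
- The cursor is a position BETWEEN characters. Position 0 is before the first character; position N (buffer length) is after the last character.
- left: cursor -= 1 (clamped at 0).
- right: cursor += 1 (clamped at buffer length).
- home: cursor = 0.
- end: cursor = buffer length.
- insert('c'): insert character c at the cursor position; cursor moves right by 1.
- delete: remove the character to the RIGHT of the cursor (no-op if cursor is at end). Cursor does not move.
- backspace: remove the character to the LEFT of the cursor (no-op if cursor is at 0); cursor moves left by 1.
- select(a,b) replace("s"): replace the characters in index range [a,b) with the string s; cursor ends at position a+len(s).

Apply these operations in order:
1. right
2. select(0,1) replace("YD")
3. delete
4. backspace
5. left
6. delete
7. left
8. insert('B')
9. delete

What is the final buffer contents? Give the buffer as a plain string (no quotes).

After op 1 (right): buf='KUW' cursor=1
After op 2 (select(0,1) replace("YD")): buf='YDUW' cursor=2
After op 3 (delete): buf='YDW' cursor=2
After op 4 (backspace): buf='YW' cursor=1
After op 5 (left): buf='YW' cursor=0
After op 6 (delete): buf='W' cursor=0
After op 7 (left): buf='W' cursor=0
After op 8 (insert('B')): buf='BW' cursor=1
After op 9 (delete): buf='B' cursor=1

Answer: B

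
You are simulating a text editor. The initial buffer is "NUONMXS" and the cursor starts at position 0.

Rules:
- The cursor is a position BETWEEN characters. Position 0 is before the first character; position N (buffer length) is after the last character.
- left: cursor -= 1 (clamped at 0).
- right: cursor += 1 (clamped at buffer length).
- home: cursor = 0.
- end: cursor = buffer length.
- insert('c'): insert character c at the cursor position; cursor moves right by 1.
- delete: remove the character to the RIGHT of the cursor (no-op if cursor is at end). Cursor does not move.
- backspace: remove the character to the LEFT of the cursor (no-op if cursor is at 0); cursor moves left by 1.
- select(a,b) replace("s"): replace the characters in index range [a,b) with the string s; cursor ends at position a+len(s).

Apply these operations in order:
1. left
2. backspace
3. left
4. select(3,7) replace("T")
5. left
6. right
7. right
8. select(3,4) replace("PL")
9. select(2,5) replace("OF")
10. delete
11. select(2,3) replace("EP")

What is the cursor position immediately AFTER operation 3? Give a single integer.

After op 1 (left): buf='NUONMXS' cursor=0
After op 2 (backspace): buf='NUONMXS' cursor=0
After op 3 (left): buf='NUONMXS' cursor=0

Answer: 0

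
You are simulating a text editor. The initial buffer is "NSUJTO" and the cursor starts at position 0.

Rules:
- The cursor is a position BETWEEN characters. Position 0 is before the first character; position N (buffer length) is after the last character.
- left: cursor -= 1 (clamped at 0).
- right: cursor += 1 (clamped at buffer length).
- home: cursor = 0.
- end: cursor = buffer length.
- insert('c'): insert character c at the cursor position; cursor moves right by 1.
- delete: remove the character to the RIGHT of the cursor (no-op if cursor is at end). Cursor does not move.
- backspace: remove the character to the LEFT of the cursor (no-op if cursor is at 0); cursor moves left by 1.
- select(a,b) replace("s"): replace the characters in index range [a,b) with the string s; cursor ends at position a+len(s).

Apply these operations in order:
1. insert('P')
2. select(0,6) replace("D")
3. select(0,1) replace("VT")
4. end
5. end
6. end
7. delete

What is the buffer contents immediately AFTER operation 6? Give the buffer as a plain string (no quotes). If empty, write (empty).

Answer: VTO

Derivation:
After op 1 (insert('P')): buf='PNSUJTO' cursor=1
After op 2 (select(0,6) replace("D")): buf='DO' cursor=1
After op 3 (select(0,1) replace("VT")): buf='VTO' cursor=2
After op 4 (end): buf='VTO' cursor=3
After op 5 (end): buf='VTO' cursor=3
After op 6 (end): buf='VTO' cursor=3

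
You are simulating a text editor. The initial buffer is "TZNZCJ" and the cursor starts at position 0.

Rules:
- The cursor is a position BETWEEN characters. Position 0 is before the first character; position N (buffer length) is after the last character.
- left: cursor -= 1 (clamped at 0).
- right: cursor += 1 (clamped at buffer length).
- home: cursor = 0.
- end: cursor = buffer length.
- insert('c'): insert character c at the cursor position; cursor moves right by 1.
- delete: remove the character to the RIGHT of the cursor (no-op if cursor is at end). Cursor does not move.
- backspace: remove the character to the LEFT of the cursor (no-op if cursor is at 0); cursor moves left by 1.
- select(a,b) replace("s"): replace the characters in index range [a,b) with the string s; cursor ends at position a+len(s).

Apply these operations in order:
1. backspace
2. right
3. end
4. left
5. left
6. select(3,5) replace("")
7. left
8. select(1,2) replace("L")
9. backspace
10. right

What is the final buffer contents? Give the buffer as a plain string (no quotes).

Answer: TNJ

Derivation:
After op 1 (backspace): buf='TZNZCJ' cursor=0
After op 2 (right): buf='TZNZCJ' cursor=1
After op 3 (end): buf='TZNZCJ' cursor=6
After op 4 (left): buf='TZNZCJ' cursor=5
After op 5 (left): buf='TZNZCJ' cursor=4
After op 6 (select(3,5) replace("")): buf='TZNJ' cursor=3
After op 7 (left): buf='TZNJ' cursor=2
After op 8 (select(1,2) replace("L")): buf='TLNJ' cursor=2
After op 9 (backspace): buf='TNJ' cursor=1
After op 10 (right): buf='TNJ' cursor=2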